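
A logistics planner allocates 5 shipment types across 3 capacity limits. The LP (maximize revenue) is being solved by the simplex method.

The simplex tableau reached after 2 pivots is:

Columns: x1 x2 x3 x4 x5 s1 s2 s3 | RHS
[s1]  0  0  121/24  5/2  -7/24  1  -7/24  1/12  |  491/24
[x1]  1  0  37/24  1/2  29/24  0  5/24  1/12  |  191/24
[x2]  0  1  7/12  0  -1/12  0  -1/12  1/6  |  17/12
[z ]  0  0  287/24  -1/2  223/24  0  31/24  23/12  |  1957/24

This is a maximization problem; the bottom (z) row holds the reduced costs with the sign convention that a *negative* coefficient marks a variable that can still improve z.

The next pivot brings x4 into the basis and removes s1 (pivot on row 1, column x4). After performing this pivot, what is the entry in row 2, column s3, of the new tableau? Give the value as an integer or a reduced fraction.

1/15

Pivot element is row 1, column x4: 5/2.
Normalize row 1: new (row 1, s3) = (1/12)/(5/2) = 1/30.
row 2 ← row 2 − (1/2)·(new row 1): 1/12 − (1/2)·(1/30) = 1/15.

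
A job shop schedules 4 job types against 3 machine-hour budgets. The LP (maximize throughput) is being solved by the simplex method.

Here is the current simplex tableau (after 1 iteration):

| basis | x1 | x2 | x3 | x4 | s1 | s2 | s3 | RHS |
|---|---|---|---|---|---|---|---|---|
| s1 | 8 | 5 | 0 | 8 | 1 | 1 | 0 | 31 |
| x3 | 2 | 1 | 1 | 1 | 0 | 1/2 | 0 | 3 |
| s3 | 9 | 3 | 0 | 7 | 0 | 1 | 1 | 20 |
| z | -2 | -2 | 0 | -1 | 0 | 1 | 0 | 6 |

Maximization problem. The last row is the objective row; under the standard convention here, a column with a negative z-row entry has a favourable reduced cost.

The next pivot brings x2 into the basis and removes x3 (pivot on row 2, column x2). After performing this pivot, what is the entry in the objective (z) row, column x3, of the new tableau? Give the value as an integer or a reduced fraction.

2

Pivot element is row 2, column x2: 1.
Normalize row 2: new (row 2, x3) = 1/1 = 1.
z-row ← z-row − (-2)·(new row 2): 0 − (-2)·1 = 2.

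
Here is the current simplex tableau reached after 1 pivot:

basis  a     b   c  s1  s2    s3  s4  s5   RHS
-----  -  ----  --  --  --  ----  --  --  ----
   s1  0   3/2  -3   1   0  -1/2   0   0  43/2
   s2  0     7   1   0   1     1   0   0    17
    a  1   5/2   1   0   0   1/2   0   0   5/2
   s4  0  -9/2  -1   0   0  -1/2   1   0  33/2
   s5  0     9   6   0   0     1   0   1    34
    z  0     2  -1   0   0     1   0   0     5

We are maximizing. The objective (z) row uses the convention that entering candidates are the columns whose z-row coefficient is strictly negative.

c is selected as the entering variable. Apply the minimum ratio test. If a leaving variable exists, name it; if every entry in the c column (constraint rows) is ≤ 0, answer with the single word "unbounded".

a

Ratios: row 1 (s1): entry -3 ≤ 0, skip; row 2 (s2): 17/1 = 17; row 3 (a): (5/2)/1 = 5/2; row 4 (s4): entry -1 ≤ 0, skip; row 5 (s5): 34/6 = 17/3.
Minimum ratio is in the a row, so a leaves.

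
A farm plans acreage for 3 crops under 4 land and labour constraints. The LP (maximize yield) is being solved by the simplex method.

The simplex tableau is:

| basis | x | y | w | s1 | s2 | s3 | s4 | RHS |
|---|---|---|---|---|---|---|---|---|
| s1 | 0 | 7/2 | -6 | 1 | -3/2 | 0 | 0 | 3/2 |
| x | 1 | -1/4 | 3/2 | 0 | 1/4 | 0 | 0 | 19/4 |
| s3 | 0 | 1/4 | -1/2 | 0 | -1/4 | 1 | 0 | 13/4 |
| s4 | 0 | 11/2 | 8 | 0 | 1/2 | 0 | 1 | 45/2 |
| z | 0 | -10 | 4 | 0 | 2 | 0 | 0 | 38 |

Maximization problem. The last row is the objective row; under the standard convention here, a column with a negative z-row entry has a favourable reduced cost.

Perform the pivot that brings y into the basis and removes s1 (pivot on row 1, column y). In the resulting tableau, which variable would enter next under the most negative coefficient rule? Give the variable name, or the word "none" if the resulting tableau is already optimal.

Pivot element 7/2. New z-row = old z-row − (-10)·(row 1/(7/2)).
Updated z-row coefficients: x: 0, y: 0, w: -92/7, s1: 20/7, s2: -16/7, s3: 0, s4: 0.
The most negative is -92/7 in column w, so w would enter next.

w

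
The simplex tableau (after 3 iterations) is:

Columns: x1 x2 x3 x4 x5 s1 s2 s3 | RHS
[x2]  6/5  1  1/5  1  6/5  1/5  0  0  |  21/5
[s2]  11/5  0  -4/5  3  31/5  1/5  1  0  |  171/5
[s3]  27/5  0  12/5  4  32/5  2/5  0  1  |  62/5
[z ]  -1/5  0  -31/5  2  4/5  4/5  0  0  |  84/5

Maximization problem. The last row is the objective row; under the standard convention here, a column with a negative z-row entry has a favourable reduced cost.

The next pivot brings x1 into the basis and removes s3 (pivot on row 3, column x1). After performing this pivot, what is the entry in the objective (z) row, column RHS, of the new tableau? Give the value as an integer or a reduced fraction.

Pivot element is row 3, column x1: 27/5.
Normalize row 3: new (row 3, RHS) = (62/5)/(27/5) = 62/27.
z-row ← z-row − (-1/5)·(new row 3): 84/5 − (-1/5)·(62/27) = 466/27.

466/27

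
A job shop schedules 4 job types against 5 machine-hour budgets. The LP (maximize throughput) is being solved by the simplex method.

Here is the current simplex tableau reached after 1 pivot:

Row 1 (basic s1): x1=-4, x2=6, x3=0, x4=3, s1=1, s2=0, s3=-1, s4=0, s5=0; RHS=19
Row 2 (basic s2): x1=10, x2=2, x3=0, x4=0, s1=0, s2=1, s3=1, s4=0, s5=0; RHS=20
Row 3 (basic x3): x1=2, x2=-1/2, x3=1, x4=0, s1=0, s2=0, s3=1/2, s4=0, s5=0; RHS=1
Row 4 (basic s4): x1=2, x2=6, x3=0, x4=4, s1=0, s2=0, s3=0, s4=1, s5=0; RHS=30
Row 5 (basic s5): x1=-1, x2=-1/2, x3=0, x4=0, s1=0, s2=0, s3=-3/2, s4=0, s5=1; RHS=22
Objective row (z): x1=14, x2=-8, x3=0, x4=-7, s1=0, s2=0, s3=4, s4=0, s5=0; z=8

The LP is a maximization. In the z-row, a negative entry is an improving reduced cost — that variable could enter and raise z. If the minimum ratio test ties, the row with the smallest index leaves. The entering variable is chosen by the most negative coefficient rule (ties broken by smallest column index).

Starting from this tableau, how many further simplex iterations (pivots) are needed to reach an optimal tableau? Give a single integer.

2

pivot: x2 in, s1 out → z = 100/3
pivot: x4 in, x2 out → z = 157/3
No improving column remains; optimal.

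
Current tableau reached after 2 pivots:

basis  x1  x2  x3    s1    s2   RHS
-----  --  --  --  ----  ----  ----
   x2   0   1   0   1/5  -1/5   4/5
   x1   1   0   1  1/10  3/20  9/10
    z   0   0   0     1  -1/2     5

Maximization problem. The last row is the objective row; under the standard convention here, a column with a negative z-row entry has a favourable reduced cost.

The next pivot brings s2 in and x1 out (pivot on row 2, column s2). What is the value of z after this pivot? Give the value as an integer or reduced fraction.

8

Minimum ratio for s2: (9/10)/(3/20) = 6.
z changes by −(z-row coeff of s2)·ratio = −(-1/2)·6 = 3.
New z = 5 + 3 = 8.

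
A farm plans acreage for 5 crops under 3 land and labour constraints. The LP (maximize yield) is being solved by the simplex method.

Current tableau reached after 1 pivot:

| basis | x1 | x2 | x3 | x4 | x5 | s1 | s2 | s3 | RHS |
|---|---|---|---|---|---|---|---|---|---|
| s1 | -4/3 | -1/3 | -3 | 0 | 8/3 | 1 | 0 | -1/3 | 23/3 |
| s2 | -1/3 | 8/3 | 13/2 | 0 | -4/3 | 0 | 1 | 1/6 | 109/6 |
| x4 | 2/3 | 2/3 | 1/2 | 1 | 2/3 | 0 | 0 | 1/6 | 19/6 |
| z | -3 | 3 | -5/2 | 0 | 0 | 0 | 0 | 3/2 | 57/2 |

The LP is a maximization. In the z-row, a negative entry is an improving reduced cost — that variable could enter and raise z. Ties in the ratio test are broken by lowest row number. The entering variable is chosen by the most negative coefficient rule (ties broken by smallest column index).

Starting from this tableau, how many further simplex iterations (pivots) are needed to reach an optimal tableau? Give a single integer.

pivot: x1 in, x4 out → z = 171/4
pivot: x3 in, s2 out → z = 1174/27
No improving column remains; optimal.

2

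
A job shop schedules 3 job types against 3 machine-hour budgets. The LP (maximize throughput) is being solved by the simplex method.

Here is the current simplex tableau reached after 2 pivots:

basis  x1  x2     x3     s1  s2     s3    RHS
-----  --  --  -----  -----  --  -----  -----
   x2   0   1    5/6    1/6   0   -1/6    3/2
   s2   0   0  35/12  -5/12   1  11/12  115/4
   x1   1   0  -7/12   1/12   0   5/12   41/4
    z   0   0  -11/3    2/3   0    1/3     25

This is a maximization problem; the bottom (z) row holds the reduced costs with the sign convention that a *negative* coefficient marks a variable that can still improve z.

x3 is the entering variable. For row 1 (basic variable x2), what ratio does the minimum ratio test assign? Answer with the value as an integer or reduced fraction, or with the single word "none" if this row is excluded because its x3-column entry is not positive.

9/5

Ratio = RHS / (x3 entry) = (3/2) / (5/6) = 9/5.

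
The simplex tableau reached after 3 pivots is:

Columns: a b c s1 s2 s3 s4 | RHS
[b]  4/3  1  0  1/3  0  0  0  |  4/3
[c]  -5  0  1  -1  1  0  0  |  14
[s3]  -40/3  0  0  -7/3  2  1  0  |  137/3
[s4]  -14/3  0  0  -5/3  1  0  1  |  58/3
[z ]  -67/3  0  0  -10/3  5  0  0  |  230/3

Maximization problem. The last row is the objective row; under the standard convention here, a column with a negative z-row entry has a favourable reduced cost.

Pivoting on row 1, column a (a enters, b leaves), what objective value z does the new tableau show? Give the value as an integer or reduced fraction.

99

Minimum ratio for a: (4/3)/(4/3) = 1.
z changes by −(z-row coeff of a)·ratio = −(-67/3)·1 = 67/3.
New z = 230/3 + (67/3) = 99.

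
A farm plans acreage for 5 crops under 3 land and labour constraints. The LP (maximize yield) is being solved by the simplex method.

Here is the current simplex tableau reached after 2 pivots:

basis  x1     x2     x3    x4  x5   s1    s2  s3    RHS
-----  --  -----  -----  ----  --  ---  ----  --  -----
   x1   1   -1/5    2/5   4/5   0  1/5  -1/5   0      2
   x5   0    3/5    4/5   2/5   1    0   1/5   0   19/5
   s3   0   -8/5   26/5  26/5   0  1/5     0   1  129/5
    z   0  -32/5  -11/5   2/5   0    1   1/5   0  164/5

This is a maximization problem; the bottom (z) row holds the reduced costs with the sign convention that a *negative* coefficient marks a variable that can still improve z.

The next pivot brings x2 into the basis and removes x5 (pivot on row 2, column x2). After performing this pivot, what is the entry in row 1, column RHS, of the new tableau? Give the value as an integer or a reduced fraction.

Pivot element is row 2, column x2: 3/5.
Normalize row 2: new (row 2, RHS) = (19/5)/(3/5) = 19/3.
row 1 ← row 1 − (-1/5)·(new row 2): 2 − (-1/5)·(19/3) = 49/15.

49/15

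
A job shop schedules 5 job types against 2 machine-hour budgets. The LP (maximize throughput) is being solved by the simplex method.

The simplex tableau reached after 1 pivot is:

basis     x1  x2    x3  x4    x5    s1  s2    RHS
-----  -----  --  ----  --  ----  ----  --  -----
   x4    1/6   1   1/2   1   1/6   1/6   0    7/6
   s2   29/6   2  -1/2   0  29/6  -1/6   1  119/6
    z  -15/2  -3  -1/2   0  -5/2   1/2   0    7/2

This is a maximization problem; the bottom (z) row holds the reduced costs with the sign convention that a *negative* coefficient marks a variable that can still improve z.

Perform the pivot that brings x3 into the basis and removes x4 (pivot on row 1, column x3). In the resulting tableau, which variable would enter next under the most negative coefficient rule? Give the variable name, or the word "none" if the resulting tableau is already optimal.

Pivot element 1/2. New z-row = old z-row − (-1/2)·(row 1/(1/2)).
Updated z-row coefficients: x1: -22/3, x2: -2, x3: 0, x4: 1, x5: -7/3, s1: 2/3, s2: 0.
The most negative is -22/3 in column x1, so x1 would enter next.

x1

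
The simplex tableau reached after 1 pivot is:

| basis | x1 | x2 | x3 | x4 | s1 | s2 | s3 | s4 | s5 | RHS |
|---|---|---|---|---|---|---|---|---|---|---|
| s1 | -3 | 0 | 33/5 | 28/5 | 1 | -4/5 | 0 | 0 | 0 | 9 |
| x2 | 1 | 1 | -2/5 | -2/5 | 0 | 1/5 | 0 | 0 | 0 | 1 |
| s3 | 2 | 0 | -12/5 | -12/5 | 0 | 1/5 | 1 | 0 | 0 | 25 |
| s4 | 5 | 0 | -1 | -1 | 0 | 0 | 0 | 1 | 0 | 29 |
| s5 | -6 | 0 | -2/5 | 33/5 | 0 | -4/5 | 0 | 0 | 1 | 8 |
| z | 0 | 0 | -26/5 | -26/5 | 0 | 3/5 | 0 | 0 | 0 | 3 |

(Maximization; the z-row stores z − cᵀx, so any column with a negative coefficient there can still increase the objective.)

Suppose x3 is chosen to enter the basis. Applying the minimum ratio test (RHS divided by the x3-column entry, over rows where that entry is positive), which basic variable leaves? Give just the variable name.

s1

Ratios: row 1 (s1): 9/(33/5) = 15/11; row 2 (x2): entry -2/5 ≤ 0, skip; row 3 (s3): entry -12/5 ≤ 0, skip; row 4 (s4): entry -1 ≤ 0, skip; row 5 (s5): entry -2/5 ≤ 0, skip.
Minimum ratio 15/11 is in the s1 row, so s1 leaves.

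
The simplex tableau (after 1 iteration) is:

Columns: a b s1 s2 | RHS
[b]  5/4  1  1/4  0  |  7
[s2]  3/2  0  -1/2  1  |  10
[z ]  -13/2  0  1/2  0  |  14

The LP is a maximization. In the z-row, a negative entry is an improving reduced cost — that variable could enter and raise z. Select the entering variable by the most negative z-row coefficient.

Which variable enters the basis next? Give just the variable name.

Objective-row coefficients: a: -13/2, b: 0, s1: 1/2, s2: 0.
The most negative is -13/2 in column a, so a enters.

a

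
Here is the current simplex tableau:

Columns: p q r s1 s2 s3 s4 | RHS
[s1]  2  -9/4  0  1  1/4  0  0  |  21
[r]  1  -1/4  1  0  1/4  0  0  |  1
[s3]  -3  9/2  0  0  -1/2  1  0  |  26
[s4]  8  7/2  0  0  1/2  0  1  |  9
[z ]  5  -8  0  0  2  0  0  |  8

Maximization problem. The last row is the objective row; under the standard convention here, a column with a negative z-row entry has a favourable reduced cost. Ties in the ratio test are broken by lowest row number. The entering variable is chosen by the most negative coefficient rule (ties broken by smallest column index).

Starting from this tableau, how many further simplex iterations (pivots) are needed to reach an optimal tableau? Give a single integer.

pivot: q in, s4 out → z = 200/7
No improving column remains; optimal.

1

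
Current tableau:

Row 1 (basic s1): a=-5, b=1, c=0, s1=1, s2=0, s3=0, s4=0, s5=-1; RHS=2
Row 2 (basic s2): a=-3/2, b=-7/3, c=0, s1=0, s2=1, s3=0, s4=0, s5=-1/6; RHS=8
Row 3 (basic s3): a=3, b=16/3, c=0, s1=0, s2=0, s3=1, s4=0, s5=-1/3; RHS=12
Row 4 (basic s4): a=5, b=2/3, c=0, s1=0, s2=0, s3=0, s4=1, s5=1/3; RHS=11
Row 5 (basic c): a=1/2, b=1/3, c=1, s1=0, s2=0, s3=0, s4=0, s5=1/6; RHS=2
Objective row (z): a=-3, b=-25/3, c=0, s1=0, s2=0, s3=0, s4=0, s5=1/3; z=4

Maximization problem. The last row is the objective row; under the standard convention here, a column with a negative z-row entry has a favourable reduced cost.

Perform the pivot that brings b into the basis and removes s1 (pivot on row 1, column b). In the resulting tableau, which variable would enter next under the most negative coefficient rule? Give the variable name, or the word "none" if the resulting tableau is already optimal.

a

Pivot element 1. New z-row = old z-row − (-25/3)·(row 1/1).
Updated z-row coefficients: a: -134/3, b: 0, c: 0, s1: 25/3, s2: 0, s3: 0, s4: 0, s5: -8.
The most negative is -134/3 in column a, so a would enter next.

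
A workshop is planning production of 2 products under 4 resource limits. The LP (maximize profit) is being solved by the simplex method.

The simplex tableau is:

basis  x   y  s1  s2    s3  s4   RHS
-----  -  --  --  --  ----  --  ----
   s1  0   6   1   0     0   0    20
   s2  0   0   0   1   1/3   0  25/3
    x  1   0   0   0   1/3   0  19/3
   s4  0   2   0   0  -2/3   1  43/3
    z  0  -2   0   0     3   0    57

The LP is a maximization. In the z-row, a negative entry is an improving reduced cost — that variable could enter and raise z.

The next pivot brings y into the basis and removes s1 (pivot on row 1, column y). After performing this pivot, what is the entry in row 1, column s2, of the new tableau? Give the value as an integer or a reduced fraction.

Pivot element is row 1, column y: 6.
Normalize row 1: new (row 1, s2) = 0/6 = 0.
Row 1 is the pivot row, so the entry is 0.

0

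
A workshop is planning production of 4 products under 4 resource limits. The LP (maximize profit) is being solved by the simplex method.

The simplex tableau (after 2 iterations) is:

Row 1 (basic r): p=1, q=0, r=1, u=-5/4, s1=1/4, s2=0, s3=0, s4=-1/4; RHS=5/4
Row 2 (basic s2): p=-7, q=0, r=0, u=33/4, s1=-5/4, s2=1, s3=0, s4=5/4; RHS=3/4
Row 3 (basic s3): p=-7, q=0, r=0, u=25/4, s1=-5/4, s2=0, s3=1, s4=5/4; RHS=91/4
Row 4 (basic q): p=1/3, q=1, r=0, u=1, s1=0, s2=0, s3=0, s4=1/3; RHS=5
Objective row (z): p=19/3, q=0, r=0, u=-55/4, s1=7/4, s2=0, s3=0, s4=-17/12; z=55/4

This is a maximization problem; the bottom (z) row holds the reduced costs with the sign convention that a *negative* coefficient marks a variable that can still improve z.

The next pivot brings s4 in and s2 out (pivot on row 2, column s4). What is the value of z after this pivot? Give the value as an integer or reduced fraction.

73/5

Minimum ratio for s4: (3/4)/(5/4) = 3/5.
z changes by −(z-row coeff of s4)·ratio = −(-17/12)·(3/5) = 17/20.
New z = 55/4 + (17/20) = 73/5.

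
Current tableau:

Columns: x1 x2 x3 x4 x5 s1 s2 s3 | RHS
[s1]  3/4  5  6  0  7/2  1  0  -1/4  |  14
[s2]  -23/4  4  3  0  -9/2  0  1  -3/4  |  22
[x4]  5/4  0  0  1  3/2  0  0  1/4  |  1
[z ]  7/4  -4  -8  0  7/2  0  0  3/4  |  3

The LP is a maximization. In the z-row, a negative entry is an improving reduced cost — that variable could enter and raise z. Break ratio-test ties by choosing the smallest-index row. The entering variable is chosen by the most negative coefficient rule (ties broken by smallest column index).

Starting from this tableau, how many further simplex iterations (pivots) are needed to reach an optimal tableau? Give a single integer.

pivot: x3 in, s1 out → z = 65/3
No improving column remains; optimal.

1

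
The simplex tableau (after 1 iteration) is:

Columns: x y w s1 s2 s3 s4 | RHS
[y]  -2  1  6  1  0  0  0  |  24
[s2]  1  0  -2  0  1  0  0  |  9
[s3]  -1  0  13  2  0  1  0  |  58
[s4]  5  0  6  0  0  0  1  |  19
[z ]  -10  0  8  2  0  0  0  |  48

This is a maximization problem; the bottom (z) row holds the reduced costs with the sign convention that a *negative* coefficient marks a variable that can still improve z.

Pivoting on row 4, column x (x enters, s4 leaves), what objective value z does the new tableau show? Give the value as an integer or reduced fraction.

86

Minimum ratio for x: 19/5 = 19/5.
z changes by −(z-row coeff of x)·ratio = −(-10)·(19/5) = 38.
New z = 48 + 38 = 86.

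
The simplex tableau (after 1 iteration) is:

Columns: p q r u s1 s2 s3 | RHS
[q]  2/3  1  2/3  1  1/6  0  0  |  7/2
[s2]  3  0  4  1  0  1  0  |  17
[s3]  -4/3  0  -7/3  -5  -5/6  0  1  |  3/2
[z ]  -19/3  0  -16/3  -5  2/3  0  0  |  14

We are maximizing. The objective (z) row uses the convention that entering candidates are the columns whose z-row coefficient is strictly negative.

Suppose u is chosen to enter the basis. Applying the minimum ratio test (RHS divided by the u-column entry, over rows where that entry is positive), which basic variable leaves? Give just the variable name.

Ratios: row 1 (q): (7/2)/1 = 7/2; row 2 (s2): 17/1 = 17; row 3 (s3): entry -5 ≤ 0, skip.
Minimum ratio 7/2 is in the q row, so q leaves.

q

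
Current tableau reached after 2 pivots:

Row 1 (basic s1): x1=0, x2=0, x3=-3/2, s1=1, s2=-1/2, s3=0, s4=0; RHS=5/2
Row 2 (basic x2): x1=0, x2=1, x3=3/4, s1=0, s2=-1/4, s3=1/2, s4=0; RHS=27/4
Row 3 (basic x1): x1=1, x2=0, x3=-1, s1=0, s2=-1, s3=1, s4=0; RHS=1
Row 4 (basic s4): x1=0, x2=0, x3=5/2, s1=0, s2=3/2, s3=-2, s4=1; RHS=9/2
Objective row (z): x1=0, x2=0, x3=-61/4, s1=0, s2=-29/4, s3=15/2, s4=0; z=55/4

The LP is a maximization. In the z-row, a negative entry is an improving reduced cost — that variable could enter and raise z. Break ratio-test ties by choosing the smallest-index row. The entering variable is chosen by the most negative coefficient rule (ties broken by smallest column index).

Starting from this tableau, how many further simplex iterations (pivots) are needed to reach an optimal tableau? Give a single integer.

pivot: x3 in, s4 out → z = 206/5
pivot: s3 in, x2 out → z = 707/11
pivot: s2 in, x3 out → z = 133
No improving column remains; optimal.

3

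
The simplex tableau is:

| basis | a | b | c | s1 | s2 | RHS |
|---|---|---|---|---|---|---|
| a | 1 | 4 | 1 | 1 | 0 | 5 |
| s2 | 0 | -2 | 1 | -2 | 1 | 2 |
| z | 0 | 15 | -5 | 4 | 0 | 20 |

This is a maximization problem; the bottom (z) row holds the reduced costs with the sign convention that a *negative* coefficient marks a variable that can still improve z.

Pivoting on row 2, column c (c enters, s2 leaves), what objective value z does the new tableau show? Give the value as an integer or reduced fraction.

Minimum ratio for c: 2/1 = 2.
z changes by −(z-row coeff of c)·ratio = −(-5)·2 = 10.
New z = 20 + 10 = 30.

30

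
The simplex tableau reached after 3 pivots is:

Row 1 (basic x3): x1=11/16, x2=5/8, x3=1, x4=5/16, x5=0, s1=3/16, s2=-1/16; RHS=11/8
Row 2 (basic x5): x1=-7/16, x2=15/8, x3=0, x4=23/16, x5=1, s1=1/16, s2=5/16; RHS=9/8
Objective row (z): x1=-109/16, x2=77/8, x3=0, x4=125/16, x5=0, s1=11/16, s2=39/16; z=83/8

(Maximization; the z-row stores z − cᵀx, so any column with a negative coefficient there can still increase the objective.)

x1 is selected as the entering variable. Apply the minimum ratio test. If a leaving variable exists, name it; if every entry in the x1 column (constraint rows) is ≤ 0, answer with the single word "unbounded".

Ratios: row 1 (x3): (11/8)/(11/16) = 2; row 2 (x5): entry -7/16 ≤ 0, skip.
Minimum ratio is in the x3 row, so x3 leaves.

x3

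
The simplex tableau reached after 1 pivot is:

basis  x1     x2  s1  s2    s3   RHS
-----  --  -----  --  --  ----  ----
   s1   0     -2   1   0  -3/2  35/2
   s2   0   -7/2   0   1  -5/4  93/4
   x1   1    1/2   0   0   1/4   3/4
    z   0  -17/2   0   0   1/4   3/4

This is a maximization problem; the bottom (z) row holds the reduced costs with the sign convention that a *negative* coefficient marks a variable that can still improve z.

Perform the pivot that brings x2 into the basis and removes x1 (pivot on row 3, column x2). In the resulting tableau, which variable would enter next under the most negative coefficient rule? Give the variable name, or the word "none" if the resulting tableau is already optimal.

none

Pivot element 1/2. New z-row = old z-row − (-17/2)·(row 3/(1/2)).
Updated z-row coefficients: x1: 17, x2: 0, s1: 0, s2: 0, s3: 9/2.
No coefficient is strictly negative; the tableau after this pivot is optimal.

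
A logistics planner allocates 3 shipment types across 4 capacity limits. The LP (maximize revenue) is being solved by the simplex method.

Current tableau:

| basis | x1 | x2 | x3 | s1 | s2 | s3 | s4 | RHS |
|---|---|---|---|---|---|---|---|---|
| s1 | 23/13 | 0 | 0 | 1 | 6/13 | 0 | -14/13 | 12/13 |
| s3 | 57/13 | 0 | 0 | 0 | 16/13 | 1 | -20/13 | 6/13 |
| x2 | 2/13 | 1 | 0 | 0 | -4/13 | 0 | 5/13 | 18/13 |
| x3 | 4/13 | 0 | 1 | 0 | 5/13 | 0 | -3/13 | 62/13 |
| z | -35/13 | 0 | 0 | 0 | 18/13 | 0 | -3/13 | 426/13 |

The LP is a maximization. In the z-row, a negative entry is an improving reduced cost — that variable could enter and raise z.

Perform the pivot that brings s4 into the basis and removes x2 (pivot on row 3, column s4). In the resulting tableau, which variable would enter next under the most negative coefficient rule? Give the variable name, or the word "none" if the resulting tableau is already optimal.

x1

Pivot element 5/13. New z-row = old z-row − (-3/13)·(row 3/(5/13)).
Updated z-row coefficients: x1: -13/5, x2: 3/5, x3: 0, s1: 0, s2: 6/5, s3: 0, s4: 0.
The most negative is -13/5 in column x1, so x1 would enter next.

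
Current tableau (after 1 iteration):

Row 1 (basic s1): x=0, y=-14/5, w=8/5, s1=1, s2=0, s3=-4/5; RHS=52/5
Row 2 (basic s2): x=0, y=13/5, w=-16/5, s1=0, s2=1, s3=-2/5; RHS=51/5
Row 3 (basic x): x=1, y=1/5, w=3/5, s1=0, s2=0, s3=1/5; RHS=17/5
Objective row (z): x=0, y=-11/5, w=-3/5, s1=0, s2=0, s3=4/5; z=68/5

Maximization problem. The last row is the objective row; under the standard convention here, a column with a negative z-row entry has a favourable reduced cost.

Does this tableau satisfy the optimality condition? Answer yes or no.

Column y has objective-row coefficient -11/5, which is negative; an improving pivot exists, so not yet optimal.

no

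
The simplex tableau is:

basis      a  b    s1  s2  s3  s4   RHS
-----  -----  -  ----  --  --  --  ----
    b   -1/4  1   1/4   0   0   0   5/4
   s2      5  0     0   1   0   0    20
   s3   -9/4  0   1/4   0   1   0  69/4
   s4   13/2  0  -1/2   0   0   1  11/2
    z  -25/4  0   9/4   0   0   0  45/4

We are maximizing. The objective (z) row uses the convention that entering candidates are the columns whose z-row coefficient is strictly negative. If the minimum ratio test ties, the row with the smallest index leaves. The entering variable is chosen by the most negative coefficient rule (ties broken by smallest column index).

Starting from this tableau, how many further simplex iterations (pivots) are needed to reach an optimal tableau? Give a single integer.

pivot: a in, s4 out → z = 215/13
No improving column remains; optimal.

1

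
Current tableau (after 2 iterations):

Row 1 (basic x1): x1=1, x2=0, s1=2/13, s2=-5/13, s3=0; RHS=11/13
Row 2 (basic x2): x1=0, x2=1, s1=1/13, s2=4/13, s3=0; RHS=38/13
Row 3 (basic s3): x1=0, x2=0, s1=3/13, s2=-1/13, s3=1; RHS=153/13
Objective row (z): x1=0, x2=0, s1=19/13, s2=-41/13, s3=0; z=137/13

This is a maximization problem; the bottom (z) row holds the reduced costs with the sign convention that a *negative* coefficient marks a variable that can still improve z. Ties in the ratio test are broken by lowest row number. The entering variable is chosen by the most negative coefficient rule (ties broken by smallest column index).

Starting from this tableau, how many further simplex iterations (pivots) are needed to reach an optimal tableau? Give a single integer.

1

pivot: s2 in, x2 out → z = 81/2
No improving column remains; optimal.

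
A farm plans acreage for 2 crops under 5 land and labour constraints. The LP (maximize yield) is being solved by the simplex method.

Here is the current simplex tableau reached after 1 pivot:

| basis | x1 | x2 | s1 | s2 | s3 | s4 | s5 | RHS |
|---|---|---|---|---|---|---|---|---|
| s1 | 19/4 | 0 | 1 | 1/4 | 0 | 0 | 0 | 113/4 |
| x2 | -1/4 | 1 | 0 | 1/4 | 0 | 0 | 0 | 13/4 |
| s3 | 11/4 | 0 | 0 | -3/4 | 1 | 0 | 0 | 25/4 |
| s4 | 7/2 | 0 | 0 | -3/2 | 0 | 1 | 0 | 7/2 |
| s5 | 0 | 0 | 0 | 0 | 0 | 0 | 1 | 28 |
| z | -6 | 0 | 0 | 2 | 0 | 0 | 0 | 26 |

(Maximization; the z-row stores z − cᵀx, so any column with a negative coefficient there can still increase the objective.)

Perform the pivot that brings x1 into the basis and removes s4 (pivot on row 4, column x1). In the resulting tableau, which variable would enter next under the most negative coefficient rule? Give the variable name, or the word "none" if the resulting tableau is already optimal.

Pivot element 7/2. New z-row = old z-row − (-6)·(row 4/(7/2)).
Updated z-row coefficients: x1: 0, x2: 0, s1: 0, s2: -4/7, s3: 0, s4: 12/7, s5: 0.
The most negative is -4/7 in column s2, so s2 would enter next.

s2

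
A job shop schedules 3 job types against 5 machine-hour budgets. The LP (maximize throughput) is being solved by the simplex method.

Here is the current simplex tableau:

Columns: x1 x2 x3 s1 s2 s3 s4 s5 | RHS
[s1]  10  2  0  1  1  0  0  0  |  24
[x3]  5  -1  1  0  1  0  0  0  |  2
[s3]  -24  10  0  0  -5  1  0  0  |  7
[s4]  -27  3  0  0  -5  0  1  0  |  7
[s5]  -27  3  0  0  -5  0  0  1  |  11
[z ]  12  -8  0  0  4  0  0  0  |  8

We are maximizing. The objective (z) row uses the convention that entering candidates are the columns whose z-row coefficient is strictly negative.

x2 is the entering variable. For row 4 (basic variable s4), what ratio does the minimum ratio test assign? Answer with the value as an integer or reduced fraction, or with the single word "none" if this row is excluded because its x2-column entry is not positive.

7/3

Ratio = RHS / (x2 entry) = 7 / 3 = 7/3.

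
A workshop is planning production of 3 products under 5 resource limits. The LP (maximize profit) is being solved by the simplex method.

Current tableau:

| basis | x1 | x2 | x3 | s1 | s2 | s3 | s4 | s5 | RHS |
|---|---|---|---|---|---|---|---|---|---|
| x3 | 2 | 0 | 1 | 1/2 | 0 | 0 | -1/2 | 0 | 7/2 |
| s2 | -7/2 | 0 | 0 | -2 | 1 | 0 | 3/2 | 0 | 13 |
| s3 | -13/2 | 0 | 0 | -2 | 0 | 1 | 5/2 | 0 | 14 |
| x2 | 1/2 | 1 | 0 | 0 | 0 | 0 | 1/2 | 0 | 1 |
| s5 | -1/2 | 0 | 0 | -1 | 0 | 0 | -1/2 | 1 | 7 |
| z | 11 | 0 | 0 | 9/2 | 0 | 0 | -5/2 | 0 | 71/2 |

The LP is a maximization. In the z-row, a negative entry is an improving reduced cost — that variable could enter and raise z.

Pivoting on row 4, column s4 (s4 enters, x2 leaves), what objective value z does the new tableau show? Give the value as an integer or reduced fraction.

81/2

Minimum ratio for s4: 1/(1/2) = 2.
z changes by −(z-row coeff of s4)·ratio = −(-5/2)·2 = 5.
New z = 71/2 + 5 = 81/2.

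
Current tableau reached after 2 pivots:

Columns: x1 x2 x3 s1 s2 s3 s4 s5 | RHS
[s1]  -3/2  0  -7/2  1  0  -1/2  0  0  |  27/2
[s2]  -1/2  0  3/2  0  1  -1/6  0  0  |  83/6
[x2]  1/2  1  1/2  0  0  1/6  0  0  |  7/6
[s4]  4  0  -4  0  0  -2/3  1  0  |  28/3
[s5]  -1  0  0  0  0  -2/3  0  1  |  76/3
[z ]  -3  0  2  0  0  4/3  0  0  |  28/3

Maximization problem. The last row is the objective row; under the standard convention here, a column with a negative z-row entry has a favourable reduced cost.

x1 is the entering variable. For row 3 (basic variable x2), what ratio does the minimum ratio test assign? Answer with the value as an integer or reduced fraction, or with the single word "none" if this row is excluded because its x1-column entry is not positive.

Ratio = RHS / (x1 entry) = (7/6) / (1/2) = 7/3.

7/3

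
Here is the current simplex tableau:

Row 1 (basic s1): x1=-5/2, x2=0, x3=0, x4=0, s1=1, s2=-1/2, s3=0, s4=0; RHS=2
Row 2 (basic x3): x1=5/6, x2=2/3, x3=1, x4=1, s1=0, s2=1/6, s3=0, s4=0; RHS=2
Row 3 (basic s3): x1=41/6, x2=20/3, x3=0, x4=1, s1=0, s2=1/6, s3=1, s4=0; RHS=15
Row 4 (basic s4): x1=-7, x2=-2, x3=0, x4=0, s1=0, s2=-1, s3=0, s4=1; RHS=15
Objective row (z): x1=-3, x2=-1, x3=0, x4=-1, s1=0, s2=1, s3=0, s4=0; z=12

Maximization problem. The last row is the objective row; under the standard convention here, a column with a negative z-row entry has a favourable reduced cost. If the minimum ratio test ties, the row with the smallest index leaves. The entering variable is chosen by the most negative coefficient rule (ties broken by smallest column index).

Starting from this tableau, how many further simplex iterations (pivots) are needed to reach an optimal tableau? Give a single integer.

2

pivot: x1 in, s3 out → z = 762/41
pivot: x4 in, x3 out → z = 673/36
No improving column remains; optimal.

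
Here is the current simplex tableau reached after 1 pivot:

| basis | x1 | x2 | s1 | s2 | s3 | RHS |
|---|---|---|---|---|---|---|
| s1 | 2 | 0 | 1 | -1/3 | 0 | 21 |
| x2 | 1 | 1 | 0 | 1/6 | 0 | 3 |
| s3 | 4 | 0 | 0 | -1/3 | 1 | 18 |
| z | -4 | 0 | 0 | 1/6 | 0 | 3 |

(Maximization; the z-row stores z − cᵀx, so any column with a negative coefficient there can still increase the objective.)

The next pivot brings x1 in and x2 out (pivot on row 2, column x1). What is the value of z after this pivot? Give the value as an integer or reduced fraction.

15

Minimum ratio for x1: 3/1 = 3.
z changes by −(z-row coeff of x1)·ratio = −(-4)·3 = 12.
New z = 3 + 12 = 15.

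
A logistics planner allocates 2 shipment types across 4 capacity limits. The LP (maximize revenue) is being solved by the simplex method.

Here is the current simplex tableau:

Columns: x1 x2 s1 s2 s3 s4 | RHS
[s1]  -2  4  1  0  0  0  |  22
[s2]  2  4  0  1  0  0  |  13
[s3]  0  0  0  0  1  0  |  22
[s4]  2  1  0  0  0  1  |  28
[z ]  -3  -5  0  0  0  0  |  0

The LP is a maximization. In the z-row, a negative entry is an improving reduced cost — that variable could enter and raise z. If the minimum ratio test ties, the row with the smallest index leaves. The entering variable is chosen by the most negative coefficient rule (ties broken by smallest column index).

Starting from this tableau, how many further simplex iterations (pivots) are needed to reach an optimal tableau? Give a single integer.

2

pivot: x2 in, s2 out → z = 65/4
pivot: x1 in, x2 out → z = 39/2
No improving column remains; optimal.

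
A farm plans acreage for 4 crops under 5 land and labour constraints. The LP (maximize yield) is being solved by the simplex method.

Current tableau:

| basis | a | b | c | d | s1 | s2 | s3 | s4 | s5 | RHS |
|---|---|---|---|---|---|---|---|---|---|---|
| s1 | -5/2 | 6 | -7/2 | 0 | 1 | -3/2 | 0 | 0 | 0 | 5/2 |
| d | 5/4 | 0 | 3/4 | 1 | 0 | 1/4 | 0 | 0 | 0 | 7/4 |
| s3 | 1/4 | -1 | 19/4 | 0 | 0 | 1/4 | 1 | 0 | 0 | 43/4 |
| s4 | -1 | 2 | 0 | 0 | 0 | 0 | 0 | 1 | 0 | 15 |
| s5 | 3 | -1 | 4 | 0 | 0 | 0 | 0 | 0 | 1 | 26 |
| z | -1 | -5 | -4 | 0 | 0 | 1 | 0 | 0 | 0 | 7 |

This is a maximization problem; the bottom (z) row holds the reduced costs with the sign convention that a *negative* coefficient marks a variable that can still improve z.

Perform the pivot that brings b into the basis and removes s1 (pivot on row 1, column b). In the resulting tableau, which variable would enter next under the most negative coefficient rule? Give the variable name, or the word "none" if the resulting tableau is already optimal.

Pivot element 6. New z-row = old z-row − (-5)·(row 1/6).
Updated z-row coefficients: a: -37/12, b: 0, c: -83/12, d: 0, s1: 5/6, s2: -1/4, s3: 0, s4: 0, s5: 0.
The most negative is -83/12 in column c, so c would enter next.

c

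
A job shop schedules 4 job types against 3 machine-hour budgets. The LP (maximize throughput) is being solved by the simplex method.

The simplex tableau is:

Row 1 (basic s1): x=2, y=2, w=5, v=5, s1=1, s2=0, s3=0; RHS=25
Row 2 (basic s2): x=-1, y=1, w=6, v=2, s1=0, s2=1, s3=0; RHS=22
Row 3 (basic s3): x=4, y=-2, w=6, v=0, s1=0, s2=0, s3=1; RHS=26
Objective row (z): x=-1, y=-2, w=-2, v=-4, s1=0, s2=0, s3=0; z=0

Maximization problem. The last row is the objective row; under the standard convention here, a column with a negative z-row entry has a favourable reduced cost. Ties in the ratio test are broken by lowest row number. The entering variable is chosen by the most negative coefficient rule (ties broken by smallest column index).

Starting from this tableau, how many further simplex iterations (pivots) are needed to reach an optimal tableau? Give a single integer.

2

pivot: v in, s1 out → z = 20
pivot: y in, v out → z = 25
No improving column remains; optimal.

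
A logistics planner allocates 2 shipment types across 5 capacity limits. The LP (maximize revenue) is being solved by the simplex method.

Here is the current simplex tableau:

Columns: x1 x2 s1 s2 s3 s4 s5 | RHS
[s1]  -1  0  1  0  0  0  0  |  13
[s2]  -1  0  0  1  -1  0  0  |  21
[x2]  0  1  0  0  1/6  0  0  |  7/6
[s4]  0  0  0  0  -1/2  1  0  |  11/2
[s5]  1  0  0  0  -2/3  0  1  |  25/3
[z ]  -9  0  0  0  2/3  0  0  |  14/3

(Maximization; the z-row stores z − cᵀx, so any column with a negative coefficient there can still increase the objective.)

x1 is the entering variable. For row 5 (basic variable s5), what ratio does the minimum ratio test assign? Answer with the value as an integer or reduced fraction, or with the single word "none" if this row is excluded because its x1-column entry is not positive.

Ratio = RHS / (x1 entry) = (25/3) / 1 = 25/3.

25/3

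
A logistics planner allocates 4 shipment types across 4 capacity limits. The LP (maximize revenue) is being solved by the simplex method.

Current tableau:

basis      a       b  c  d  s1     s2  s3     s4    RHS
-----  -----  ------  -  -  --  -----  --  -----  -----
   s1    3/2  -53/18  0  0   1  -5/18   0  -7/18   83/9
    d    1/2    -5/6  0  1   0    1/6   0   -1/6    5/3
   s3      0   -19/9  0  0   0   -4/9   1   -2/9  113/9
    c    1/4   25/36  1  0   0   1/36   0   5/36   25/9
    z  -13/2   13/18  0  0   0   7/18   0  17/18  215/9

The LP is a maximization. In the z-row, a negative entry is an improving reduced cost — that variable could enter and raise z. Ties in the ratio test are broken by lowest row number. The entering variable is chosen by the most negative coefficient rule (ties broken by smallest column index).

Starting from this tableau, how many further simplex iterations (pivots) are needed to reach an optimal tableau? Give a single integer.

pivot: a in, d out → z = 410/9
pivot: b in, c out → z = 253/4
No improving column remains; optimal.

2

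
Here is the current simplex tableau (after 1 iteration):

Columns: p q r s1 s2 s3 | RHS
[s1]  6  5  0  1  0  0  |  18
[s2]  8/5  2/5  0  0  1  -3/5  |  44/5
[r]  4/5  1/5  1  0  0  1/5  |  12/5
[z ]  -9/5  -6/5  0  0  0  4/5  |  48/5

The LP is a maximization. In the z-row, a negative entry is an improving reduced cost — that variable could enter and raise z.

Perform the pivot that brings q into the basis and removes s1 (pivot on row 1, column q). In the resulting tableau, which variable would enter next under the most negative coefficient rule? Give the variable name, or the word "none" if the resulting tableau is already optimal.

p

Pivot element 5. New z-row = old z-row − (-6/5)·(row 1/5).
Updated z-row coefficients: p: -9/25, q: 0, r: 0, s1: 6/25, s2: 0, s3: 4/5.
The most negative is -9/25 in column p, so p would enter next.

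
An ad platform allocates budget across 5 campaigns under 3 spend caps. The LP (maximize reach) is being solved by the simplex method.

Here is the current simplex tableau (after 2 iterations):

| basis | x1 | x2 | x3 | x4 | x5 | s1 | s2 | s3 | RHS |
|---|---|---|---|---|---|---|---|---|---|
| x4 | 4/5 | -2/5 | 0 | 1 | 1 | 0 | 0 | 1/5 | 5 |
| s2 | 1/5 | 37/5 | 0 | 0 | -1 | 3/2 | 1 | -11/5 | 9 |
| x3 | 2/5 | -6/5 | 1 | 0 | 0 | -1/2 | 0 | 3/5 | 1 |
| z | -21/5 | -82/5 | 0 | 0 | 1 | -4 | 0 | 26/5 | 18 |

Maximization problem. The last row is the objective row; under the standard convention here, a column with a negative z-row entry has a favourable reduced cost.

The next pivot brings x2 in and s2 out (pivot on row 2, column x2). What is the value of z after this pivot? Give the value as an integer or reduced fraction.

1404/37

Minimum ratio for x2: 9/(37/5) = 45/37.
z changes by −(z-row coeff of x2)·ratio = −(-82/5)·(45/37) = 738/37.
New z = 18 + (738/37) = 1404/37.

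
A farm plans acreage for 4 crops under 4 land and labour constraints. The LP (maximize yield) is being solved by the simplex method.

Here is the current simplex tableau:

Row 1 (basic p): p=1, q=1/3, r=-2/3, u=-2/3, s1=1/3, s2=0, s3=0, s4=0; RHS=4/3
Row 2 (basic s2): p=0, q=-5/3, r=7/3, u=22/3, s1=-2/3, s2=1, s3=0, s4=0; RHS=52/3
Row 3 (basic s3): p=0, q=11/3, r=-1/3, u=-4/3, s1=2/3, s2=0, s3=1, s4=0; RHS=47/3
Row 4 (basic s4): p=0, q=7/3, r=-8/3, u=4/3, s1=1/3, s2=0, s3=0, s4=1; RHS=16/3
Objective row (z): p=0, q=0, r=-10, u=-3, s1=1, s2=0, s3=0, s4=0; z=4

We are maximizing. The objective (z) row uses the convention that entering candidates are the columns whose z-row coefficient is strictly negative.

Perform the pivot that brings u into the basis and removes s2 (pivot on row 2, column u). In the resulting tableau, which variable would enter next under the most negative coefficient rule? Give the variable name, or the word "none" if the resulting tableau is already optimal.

r

Pivot element 22/3. New z-row = old z-row − (-3)·(row 2/(22/3)).
Updated z-row coefficients: p: 0, q: -15/22, r: -199/22, u: 0, s1: 8/11, s2: 9/22, s3: 0, s4: 0.
The most negative is -199/22 in column r, so r would enter next.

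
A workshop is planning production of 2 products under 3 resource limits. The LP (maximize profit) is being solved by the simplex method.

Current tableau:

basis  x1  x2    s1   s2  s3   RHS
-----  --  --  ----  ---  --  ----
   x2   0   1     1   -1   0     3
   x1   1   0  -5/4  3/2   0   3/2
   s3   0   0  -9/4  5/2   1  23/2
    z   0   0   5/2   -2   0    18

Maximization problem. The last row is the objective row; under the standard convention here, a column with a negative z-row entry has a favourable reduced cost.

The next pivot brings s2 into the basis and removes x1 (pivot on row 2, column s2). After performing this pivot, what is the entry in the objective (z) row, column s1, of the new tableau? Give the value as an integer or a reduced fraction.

Pivot element is row 2, column s2: 3/2.
Normalize row 2: new (row 2, s1) = (-5/4)/(3/2) = -5/6.
z-row ← z-row − (-2)·(new row 2): 5/2 − (-2)·(-5/6) = 5/6.

5/6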